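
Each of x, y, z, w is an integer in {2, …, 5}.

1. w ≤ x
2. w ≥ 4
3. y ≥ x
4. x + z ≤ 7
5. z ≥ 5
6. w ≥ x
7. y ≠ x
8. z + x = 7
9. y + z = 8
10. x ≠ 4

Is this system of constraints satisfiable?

From constraints 1 and 2: x ≥ w ≥ 4. From constraint 5: z ≥ 5. Hence x + z ≥ 9. But constraint 4 requires x + z ≤ 7, and 7 < 9. Contradiction.

Unsatisfiable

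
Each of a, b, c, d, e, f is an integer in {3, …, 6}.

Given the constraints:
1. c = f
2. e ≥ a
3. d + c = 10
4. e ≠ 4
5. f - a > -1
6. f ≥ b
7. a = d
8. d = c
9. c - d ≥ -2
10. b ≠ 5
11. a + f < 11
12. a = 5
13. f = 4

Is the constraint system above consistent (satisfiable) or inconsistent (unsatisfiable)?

Unsatisfiable

Constraint 12 fixes a = 5 and constraint 13 fixes f = 4. Constraints 1, 7, and 8 give a = d = c = f, so a = f. But 5 ≠ 4 — contradiction.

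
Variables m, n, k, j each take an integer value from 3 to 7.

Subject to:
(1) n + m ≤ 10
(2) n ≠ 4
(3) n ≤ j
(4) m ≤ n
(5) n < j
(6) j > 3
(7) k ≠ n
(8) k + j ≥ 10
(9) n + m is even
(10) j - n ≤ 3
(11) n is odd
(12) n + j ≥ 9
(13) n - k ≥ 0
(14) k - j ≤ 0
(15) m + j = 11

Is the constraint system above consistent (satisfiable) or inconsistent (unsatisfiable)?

Try m = 5, n = 5, k = 4, j = 6.
Check constraint 1: n + m = 10; constraint 8: k + j = 10. The remaining constraints are straightforward to verify.

Satisfiable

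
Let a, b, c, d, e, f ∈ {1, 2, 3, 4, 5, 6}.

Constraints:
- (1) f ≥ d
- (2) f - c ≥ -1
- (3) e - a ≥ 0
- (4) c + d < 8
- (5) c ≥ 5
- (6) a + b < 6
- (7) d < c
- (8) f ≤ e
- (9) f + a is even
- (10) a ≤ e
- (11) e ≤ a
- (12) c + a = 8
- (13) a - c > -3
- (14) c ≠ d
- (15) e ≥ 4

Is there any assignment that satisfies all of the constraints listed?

From constraint 5: c ≥ 5. From constraints 11 and 15: a ≥ e ≥ 4. Hence c + a ≥ 9. But constraint 12 requires c + a = 8, and 8 < 9. Contradiction.

Unsatisfiable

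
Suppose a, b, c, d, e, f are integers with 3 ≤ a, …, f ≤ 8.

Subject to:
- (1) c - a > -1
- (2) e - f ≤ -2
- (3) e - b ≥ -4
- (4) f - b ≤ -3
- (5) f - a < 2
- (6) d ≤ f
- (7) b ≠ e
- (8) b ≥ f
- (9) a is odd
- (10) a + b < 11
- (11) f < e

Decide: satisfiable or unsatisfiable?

Constraints 2, 3, and 4 give b − f ≥ 3, f − e ≥ 2, e − b ≥ -4.
Adding all 3 inequalities: the left sides telescope to 0, and the right sides sum to 3 + 2 + (-4) = 1. So 0 ≥ 1, which is false.

Unsatisfiable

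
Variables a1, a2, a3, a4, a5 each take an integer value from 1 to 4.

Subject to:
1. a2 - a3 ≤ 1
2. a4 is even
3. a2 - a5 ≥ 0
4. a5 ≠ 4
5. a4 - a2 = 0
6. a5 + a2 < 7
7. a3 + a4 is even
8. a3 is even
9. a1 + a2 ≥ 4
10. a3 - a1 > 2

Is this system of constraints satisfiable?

Satisfiable

Try a1 = 1, a2 = 4, a3 = 4, a4 = 4, a5 = 2.
Check constraint 1: a2 - a3 = 0; constraint 3: a2 - a5 = 2. The remaining constraints are straightforward to verify.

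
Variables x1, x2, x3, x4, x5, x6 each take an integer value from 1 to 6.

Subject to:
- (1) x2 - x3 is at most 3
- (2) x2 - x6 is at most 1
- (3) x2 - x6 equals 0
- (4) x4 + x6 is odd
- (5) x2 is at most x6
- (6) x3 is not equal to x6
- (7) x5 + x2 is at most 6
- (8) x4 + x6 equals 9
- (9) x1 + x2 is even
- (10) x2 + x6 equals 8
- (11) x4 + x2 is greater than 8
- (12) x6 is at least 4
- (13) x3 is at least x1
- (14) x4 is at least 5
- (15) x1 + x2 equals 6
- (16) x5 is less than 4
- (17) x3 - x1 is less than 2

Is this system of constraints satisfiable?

Satisfiable

Try x1 = 2, x2 = 4, x3 = 2, x4 = 5, x5 = 2, x6 = 4.
Check constraint 1: x2 - x3 = 2; constraint 2: x2 - x6 = 0. The remaining constraints are straightforward to verify.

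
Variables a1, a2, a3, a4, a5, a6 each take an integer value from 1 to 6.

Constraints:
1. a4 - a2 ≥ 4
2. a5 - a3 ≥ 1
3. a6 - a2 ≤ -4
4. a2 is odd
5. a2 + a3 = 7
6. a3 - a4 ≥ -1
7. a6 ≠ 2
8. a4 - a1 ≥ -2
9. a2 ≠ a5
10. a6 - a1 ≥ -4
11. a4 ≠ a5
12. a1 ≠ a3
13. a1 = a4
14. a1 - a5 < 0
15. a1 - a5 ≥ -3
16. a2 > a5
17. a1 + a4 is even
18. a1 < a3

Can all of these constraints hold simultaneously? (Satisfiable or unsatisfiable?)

Unsatisfiable

Constraints 1, 2, 3, 6, 10, and 15 give a2 − a6 ≥ 4, a6 − a1 ≥ -4, a1 − a5 ≥ -3, a5 − a3 ≥ 1, a3 − a4 ≥ -1, a4 − a2 ≥ 4.
Adding all 6 inequalities: the left sides telescope to 0, and the right sides sum to 4 + (-4) + (-3) + 1 + (-1) + 4 = 1. So 0 ≥ 1, which is false.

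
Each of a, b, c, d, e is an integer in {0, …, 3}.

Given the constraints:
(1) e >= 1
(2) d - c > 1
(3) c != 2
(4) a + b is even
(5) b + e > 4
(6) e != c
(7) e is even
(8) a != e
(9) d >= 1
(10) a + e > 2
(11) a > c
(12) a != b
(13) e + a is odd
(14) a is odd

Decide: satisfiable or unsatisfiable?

Satisfiable

The assignment a = 1, b = 3, c = 0, d = 2, e = 2 works:
  constraint 2 holds since d - c = 2.
  constraint 5 holds since b + e = 5.
The rest check out directly.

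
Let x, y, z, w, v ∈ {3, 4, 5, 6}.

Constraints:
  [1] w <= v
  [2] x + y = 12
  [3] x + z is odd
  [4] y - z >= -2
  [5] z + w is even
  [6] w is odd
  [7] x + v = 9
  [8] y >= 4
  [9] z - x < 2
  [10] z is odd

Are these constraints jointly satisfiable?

One satisfying assignment is x = 6, y = 6, z = 5, w = 3, v = 3.
For the less obvious constraints — constraint 2: x + y = 12; constraint 4: y - z = 1 — and the others hold by inspection.

Satisfiable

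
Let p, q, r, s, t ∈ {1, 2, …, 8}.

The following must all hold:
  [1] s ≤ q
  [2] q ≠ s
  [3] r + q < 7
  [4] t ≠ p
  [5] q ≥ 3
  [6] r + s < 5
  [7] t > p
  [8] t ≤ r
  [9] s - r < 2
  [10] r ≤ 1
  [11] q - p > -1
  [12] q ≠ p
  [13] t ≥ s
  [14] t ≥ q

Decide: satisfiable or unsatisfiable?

Unsatisfiable

From constraints 5 and 14: t ≥ q and q ≥ 3, so t ≥ 3. From constraints 8 and 10: t ≤ r and r ≤ 1, so t ≤ 1. But 1 < 3, so no value of t works.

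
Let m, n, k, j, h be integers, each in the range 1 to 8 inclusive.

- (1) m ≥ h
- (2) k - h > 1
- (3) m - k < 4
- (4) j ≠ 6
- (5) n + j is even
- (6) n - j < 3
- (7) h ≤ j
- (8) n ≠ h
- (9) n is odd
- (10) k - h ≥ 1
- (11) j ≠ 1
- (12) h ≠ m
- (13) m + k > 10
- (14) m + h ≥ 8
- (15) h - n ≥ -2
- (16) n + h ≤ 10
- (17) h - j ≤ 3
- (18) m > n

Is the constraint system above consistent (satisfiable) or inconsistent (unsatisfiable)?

Take m = 6, n = 5, k = 5, j = 3, h = 3. Then constraint 2: k - h = 2; constraint 3: m - k = 1; constraint 6: n - j = 2, and every other listed constraint is also met.

Satisfiable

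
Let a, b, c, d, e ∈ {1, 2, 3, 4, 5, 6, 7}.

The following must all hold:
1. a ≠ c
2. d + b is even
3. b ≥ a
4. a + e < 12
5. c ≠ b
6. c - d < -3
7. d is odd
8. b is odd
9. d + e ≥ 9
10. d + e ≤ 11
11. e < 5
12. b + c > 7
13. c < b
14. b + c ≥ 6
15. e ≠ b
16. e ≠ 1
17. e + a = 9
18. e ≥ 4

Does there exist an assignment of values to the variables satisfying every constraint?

Take a = 5, b = 5, c = 3, d = 7, e = 4. Then constraint 4: a + e = 9; constraint 6: c - d = -4; constraint 9: d + e = 11, and every other listed constraint is also met.

Satisfiable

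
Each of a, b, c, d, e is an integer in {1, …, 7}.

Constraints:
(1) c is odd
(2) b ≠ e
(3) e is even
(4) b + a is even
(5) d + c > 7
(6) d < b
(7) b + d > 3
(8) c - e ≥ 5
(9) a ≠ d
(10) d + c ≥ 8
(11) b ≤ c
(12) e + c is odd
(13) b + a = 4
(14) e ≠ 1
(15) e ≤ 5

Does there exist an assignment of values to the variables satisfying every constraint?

Satisfiable

Take a = 1, b = 3, c = 7, d = 2, e = 2. Then constraint 5: d + c = 9; constraint 7: b + d = 5, and every other listed constraint is also met.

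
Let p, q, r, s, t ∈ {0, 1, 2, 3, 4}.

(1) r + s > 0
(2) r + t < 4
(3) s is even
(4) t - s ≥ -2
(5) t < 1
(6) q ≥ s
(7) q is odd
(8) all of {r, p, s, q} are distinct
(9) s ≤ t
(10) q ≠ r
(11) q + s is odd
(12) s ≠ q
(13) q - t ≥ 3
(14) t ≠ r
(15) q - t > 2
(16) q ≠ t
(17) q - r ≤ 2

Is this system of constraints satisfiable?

Satisfiable

Try p = 4, q = 3, r = 1, s = 0, t = 0.
Check constraint 1: r + s = 1; constraint 2: r + t = 1. The remaining constraints are straightforward to verify.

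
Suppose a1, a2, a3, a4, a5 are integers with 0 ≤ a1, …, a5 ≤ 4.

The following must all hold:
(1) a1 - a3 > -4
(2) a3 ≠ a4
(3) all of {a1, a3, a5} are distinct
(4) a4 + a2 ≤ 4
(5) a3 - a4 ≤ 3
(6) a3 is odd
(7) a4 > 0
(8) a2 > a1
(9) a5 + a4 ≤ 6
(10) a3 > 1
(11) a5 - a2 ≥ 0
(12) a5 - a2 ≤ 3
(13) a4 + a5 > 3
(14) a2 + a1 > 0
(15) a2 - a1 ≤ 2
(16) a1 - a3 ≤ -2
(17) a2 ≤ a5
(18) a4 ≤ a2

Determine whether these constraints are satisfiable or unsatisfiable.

Take a1 = 0, a2 = 1, a3 = 3, a4 = 1, a5 = 4. Then constraint 1: a1 - a3 = -3; constraint 4: a4 + a2 = 2; constraint 5: a3 - a4 = 2, and every other listed constraint is also met.

Satisfiable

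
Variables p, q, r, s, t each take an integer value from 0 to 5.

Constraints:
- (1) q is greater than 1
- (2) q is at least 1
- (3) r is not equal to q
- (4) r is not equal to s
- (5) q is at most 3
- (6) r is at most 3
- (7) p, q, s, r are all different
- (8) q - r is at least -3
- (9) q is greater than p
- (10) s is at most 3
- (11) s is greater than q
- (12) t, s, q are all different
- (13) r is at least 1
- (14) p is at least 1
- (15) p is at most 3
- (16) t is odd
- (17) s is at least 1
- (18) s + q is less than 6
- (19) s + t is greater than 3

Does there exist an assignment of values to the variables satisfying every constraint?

Constraints 2, 5, 6, 10, 13, 14, 15, and 17 confine each of p, q, s, r to the 3 values {1, …, 3}.
Constraint 7 requires all 4 of them to be distinct, but only 3 values are available — impossible by the pigeonhole principle.

Unsatisfiable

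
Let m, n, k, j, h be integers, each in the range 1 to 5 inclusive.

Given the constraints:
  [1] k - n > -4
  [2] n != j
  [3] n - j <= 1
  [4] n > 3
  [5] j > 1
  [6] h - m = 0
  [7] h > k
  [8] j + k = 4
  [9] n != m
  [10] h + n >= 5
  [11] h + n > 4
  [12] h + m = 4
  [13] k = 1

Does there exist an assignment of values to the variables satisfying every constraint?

Satisfiable

One satisfying assignment is m = 2, n = 4, k = 1, j = 3, h = 2.
For the less obvious constraints — constraint 1: k - n = -3; constraint 3: n - j = 1 — and the others hold by inspection.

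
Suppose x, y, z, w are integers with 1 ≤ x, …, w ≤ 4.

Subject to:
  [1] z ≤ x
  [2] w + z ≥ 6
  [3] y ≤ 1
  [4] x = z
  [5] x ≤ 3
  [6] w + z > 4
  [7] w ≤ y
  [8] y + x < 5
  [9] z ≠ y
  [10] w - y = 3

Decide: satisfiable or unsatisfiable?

Unsatisfiable

From constraints 3 and 7: w ≤ y ≤ 1. From constraints 1 and 5: z ≤ x ≤ 3. Hence w + z ≤ 4. But constraint 2 requires w + z ≥ 6, and 6 > 4. Contradiction.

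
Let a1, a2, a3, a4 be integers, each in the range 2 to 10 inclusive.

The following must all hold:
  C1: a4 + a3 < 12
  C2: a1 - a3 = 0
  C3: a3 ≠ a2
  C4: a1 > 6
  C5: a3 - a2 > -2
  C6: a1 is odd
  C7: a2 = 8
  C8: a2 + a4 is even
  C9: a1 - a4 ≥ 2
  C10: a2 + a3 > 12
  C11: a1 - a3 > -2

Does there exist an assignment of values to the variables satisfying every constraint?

Satisfiable

Take a1 = 7, a2 = 8, a3 = 7, a4 = 2. Then constraint 1: a4 + a3 = 9; constraint 2: a1 - a3 = 0, and every other listed constraint is also met.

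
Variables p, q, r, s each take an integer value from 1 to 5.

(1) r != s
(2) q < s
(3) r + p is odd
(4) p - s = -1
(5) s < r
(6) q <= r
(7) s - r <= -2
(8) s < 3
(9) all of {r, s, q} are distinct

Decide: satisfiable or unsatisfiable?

Satisfiable

Take p = 1, q = 1, r = 4, s = 2. Then constraint 4: p - s = -1; constraint 7: s - r = -2, and every other listed constraint is also met.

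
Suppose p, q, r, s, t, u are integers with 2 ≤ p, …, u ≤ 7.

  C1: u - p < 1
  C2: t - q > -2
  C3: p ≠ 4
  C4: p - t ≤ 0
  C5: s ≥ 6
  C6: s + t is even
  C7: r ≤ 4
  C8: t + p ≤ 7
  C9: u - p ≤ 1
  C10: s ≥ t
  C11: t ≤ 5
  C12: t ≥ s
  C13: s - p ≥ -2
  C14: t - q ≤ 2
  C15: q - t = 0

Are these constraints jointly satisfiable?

From constraints 5 and 12: t ≥ s and s ≥ 6, so t ≥ 6. From constraint 11: t ≤ 5. But 5 < 6, so no value of t works.

Unsatisfiable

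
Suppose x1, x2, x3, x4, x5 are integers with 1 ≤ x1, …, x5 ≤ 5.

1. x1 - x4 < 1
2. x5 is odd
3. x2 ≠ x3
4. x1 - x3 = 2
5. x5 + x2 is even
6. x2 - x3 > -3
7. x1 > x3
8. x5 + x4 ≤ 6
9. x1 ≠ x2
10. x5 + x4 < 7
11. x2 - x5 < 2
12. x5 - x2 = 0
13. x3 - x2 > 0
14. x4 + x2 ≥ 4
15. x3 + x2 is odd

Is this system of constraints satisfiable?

Try x1 = 4, x2 = 1, x3 = 2, x4 = 5, x5 = 1.
Check constraint 1: x1 - x4 = -1; constraint 4: x1 - x3 = 2. The remaining constraints are straightforward to verify.

Satisfiable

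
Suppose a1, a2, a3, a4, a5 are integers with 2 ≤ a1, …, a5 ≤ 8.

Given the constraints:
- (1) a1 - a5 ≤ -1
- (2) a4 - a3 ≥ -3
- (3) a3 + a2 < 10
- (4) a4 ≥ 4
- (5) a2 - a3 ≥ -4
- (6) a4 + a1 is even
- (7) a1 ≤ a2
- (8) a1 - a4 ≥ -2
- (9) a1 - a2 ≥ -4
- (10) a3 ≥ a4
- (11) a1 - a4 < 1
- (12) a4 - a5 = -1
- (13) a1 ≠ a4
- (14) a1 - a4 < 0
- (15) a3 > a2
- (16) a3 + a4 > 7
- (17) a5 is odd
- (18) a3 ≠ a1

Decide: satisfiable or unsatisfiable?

Satisfiable

One satisfying assignment is a1 = 2, a2 = 4, a3 = 5, a4 = 4, a5 = 5.
For the less obvious constraints — constraint 1: a1 - a5 = -3; constraint 2: a4 - a3 = -1 — and the others hold by inspection.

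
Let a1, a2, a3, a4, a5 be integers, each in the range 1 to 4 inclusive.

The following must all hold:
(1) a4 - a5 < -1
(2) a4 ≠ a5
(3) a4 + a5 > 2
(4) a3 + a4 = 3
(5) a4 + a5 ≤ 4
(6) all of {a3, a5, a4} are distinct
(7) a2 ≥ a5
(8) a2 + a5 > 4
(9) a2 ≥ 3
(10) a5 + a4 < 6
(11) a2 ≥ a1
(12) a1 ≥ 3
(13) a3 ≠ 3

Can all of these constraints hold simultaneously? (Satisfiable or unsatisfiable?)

Satisfiable

Setting (a1, a2, a3, a4, a5) = (4, 4, 2, 1, 3) satisfies everything: constraint 1: a4 - a5 = -2; constraint 3: a4 + a5 = 4; constraint 4: a3 + a4 = 3, and the others follow.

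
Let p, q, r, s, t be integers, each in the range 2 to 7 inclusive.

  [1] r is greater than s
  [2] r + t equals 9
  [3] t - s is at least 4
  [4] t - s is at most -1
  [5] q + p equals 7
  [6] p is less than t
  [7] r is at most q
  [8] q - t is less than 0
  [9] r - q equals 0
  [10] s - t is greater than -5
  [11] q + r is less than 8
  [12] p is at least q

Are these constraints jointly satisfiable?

Unsatisfiable

Constraints 1, 4, 6, 7, and 12 give p < t, t < s, s < r, r ≤ q, q ≤ p. Chaining: p < t < s < r ≤ q ≤ p, which forces p < p — impossible.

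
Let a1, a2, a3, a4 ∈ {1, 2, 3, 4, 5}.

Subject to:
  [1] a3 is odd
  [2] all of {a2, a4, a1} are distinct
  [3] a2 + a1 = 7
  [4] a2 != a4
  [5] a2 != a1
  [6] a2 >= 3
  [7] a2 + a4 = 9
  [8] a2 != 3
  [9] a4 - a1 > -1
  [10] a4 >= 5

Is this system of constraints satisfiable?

Satisfiable

One satisfying assignment is a1 = 3, a2 = 4, a3 = 5, a4 = 5.
For the less obvious constraints — constraint 3: a2 + a1 = 7; constraint 7: a2 + a4 = 9 — and the others hold by inspection.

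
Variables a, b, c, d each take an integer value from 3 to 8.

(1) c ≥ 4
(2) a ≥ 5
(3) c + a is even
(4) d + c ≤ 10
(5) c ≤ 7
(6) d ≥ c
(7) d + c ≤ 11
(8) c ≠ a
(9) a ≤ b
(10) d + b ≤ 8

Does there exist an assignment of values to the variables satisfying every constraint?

From constraints 1 and 6: d ≥ c ≥ 4. From constraints 2 and 9: b ≥ a ≥ 5. Hence d + b ≥ 9. But constraint 10 requires d + b ≤ 8, and 8 < 9. Contradiction.

Unsatisfiable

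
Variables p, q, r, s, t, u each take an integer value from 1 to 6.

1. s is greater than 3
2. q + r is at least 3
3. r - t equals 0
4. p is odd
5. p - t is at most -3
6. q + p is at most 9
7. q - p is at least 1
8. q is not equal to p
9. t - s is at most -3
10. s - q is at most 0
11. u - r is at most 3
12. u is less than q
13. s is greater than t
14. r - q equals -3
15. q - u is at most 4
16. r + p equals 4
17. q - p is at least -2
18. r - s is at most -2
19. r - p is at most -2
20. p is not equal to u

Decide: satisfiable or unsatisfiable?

Unsatisfiable

Constraints 5, 9, 10, 11, 15, and 19 give u − q ≥ -4, q − s ≥ 0, s − t ≥ 3, t − p ≥ 3, p − r ≥ 2, r − u ≥ -3.
Adding all 6 inequalities: the left sides telescope to 0, and the right sides sum to (-4) + 0 + 3 + 3 + 2 + (-3) = 1. So 0 ≥ 1, which is false.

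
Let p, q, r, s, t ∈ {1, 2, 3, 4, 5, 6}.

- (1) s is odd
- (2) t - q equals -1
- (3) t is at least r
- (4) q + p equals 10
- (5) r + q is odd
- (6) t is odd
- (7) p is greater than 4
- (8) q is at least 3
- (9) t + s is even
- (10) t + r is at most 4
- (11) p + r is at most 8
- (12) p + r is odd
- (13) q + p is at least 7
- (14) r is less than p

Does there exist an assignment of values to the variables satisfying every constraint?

Satisfiable

Take p = 6, q = 4, r = 1, s = 5, t = 3. Then constraint 2: t - q = -1; constraint 4: q + p = 10, and every other listed constraint is also met.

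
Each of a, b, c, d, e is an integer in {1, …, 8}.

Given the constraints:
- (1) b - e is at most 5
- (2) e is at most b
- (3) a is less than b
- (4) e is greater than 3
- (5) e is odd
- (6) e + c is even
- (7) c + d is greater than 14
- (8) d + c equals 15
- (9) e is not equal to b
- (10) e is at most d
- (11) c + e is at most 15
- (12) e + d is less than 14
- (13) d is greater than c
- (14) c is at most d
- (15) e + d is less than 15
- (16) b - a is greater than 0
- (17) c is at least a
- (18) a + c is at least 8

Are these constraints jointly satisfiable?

Satisfiable

Try a = 4, b = 7, c = 7, d = 8, e = 5.
Check constraint 1: b - e = 2; constraint 7: c + d = 15. The remaining constraints are straightforward to verify.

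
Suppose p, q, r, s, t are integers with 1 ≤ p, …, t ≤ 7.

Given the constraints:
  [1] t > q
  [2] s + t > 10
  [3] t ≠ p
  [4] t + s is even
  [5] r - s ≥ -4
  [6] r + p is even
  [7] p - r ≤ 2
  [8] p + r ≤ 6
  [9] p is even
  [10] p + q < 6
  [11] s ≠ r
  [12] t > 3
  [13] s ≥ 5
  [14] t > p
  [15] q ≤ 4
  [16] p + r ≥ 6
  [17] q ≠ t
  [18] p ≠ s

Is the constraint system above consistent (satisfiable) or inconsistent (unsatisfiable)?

Setting (p, q, r, s, t) = (4, 1, 2, 6, 6) satisfies everything: constraint 2: s + t = 12; constraint 5: r - s = -4; constraint 7: p - r = 2, and the others follow.

Satisfiable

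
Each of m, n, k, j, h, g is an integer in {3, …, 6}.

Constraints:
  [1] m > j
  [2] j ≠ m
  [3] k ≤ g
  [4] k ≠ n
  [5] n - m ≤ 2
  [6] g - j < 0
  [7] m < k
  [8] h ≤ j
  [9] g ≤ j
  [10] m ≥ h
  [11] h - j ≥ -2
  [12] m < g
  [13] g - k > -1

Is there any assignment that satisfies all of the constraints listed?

Constraints 1, 3, 6, and 7 give k ≤ g, g < j, j < m, m < k. Chaining: k ≤ g < j < m < k, which forces k < k — impossible.

Unsatisfiable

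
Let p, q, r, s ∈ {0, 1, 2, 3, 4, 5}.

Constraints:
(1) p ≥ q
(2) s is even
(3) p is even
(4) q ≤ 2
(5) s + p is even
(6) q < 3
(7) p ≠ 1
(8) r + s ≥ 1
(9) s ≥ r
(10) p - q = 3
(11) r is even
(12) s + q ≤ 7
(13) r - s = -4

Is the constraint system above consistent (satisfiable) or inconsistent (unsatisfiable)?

Satisfiable

Try p = 4, q = 1, r = 0, s = 4.
Check constraint 8: r + s = 4; constraint 10: p - q = 3; constraint 12: s + q = 5. The remaining constraints are straightforward to verify.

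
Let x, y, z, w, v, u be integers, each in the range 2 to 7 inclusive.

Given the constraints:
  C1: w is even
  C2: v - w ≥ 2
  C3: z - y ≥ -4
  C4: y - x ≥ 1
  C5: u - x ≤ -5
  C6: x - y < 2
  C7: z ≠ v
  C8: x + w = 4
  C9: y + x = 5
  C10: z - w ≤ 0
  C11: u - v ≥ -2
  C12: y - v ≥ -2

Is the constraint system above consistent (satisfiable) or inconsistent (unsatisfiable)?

Unsatisfiable

Constraints 2, 3, 4, 5, 10, and 11 give u − v ≥ -2, v − w ≥ 2, w − z ≥ 0, z − y ≥ -4, y − x ≥ 1, x − u ≥ 5.
Adding all 6 inequalities: the left sides telescope to 0, and the right sides sum to (-2) + 2 + 0 + (-4) + 1 + 5 = 2. So 0 ≥ 2, which is false.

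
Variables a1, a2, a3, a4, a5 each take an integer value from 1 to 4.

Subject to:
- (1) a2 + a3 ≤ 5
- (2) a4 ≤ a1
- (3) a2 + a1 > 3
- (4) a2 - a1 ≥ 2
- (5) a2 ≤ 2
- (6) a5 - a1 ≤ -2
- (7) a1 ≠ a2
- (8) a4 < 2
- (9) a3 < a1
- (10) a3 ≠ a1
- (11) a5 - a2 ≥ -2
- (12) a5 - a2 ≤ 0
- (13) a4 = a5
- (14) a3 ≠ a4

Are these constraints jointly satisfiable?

Unsatisfiable

Constraints 4, 6, and 11 give a5 − a2 ≥ -2, a2 − a1 ≥ 2, a1 − a5 ≥ 2.
Adding all 3 inequalities: the left sides telescope to 0, and the right sides sum to (-2) + 2 + 2 = 2. So 0 ≥ 2, which is false.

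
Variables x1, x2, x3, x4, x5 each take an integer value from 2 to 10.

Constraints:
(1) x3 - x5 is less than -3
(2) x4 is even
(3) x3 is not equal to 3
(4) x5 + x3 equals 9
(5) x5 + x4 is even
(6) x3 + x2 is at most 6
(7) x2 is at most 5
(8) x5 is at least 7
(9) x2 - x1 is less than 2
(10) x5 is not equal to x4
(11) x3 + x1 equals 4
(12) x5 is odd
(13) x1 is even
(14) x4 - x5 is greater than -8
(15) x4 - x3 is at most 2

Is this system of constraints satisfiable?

Constraint 12 makes x5 odd and constraint 2 makes x4 even, so x5 + x4 must be odd. Constraint 5 says x5 + x4 is even — contradiction.

Unsatisfiable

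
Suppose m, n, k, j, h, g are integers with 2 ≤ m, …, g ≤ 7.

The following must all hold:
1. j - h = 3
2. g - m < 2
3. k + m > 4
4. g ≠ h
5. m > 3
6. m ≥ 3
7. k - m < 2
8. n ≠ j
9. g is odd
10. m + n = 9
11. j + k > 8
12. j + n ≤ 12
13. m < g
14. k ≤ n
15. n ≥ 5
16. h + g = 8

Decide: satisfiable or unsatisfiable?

Setting (m, n, k, j, h, g) = (4, 5, 3, 6, 3, 5) satisfies everything: constraint 1: j - h = 3; constraint 2: g - m = 1, and the others follow.

Satisfiable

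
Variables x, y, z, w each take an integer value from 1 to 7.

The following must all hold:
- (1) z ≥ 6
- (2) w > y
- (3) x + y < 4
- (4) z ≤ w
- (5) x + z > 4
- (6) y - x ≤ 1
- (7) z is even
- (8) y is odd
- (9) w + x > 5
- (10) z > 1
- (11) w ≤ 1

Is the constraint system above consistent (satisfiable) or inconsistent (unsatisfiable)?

From constraint 1: z ≥ 6. From constraints 4 and 11: z ≤ w and w ≤ 1, so z ≤ 1. But 1 < 6, so no value of z works.

Unsatisfiable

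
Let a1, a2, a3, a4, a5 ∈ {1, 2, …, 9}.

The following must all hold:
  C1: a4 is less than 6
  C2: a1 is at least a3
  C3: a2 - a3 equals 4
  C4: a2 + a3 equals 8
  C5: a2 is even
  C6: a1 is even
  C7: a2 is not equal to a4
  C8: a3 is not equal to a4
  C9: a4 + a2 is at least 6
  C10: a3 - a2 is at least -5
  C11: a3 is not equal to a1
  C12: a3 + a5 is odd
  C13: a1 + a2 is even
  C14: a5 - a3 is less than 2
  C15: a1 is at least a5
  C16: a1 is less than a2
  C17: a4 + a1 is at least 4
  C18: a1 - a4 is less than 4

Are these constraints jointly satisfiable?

Try a1 = 4, a2 = 6, a3 = 2, a4 = 3, a5 = 3.
Check constraint 3: a2 - a3 = 4; constraint 4: a2 + a3 = 8. The remaining constraints are straightforward to verify.

Satisfiable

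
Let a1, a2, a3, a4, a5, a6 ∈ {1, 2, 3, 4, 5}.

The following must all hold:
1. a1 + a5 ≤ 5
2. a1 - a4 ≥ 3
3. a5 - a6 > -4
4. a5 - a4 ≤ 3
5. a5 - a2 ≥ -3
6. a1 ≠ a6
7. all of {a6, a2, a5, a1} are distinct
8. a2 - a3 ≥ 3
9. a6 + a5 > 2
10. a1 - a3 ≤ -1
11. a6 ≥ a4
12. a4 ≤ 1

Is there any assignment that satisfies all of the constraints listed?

Constraints 2, 4, 5, 8, and 10 give a3 − a1 ≥ 1, a1 − a4 ≥ 3, a4 − a5 ≥ -3, a5 − a2 ≥ -3, a2 − a3 ≥ 3.
Adding all 5 inequalities: the left sides telescope to 0, and the right sides sum to 1 + 3 + (-3) + (-3) + 3 = 1. So 0 ≥ 1, which is false.

Unsatisfiable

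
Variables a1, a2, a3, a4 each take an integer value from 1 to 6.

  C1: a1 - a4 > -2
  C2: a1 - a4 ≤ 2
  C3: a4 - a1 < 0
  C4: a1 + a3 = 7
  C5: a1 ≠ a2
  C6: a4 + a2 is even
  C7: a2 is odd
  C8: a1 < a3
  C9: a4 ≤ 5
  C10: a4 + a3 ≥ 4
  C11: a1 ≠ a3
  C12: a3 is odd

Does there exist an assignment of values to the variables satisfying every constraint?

Take a1 = 2, a2 = 5, a3 = 5, a4 = 1. Then constraint 1: a1 - a4 = 1; constraint 2: a1 - a4 = 1; constraint 3: a4 - a1 = -1, and every other listed constraint is also met.

Satisfiable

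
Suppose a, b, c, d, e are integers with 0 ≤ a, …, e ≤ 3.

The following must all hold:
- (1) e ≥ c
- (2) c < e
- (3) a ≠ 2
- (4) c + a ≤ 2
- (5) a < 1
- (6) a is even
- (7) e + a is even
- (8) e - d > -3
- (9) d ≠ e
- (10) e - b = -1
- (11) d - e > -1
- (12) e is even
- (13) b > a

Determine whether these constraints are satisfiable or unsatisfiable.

Satisfiable

Setting (a, b, c, d, e) = (0, 3, 1, 3, 2) satisfies everything: constraint 4: c + a = 1; constraint 8: e - d = -1, and the others follow.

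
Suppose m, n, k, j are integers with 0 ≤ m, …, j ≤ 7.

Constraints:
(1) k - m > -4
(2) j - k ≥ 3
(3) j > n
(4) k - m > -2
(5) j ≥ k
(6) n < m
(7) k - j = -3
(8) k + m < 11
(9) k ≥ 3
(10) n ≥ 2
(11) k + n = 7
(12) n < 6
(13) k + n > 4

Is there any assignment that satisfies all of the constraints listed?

Try m = 5, n = 3, k = 4, j = 7.
Check constraint 1: k - m = -1; constraint 2: j - k = 3. The remaining constraints are straightforward to verify.

Satisfiable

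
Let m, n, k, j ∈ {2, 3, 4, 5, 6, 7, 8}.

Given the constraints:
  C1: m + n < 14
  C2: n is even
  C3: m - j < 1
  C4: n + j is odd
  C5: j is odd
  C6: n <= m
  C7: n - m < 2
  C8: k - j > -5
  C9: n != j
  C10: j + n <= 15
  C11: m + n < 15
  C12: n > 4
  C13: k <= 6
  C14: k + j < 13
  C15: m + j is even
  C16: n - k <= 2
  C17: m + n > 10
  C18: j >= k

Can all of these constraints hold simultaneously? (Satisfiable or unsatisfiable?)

Satisfiable

One satisfying assignment is m = 7, n = 6, k = 5, j = 7.
For the less obvious constraints — constraint 1: m + n = 13; constraint 3: m - j = 0; constraint 7: n - m = -1 — and the others hold by inspection.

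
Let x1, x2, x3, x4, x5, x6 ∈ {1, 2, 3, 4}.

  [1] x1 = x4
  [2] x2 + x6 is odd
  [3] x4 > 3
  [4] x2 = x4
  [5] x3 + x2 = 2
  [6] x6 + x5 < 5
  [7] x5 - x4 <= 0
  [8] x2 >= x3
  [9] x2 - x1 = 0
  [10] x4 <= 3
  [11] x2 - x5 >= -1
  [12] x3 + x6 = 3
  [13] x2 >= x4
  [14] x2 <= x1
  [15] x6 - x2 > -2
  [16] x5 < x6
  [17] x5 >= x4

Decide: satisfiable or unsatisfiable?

From constraint 3: x4 ≥ 4. From constraint 10: x4 ≤ 3. But 3 < 4, so no value of x4 works.

Unsatisfiable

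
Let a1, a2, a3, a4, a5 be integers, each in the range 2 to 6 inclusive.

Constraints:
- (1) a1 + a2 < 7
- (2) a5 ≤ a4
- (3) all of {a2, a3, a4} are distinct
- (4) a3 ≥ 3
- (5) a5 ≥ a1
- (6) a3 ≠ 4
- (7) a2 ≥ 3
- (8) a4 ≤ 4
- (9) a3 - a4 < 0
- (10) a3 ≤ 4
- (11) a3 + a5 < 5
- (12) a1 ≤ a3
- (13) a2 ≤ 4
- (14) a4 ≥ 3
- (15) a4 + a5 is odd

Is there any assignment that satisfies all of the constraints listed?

Constraints 4, 7, 8, 10, 13, and 14 confine each of a2, a3, a4 to the 2 values {3, 4}.
Constraint 3 requires all 3 of them to be distinct, but only 2 values are available — impossible by the pigeonhole principle.

Unsatisfiable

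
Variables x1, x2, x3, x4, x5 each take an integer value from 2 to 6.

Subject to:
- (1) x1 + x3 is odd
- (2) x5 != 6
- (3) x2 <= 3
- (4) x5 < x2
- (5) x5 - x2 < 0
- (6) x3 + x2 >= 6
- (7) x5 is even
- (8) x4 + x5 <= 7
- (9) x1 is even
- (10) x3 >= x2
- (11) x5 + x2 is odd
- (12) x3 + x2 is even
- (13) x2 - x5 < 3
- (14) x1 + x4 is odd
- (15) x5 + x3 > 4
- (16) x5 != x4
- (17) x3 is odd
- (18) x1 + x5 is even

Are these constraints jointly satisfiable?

Satisfiable

Try x1 = 2, x2 = 3, x3 = 3, x4 = 5, x5 = 2.
Check constraint 5: x5 - x2 = -1; constraint 6: x3 + x2 = 6. The remaining constraints are straightforward to verify.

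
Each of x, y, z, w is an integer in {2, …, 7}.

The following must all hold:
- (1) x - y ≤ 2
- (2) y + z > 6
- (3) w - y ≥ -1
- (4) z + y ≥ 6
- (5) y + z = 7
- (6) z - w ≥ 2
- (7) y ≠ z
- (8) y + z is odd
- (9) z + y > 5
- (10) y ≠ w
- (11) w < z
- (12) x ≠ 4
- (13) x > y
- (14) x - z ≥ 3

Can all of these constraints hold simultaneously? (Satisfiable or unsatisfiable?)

Constraints 1, 3, 6, and 14 give x − z ≥ 3, z − w ≥ 2, w − y ≥ -1, y − x ≥ -2.
Adding all 4 inequalities: the left sides telescope to 0, and the right sides sum to 3 + 2 + (-1) + (-2) = 2. So 0 ≥ 2, which is false.

Unsatisfiable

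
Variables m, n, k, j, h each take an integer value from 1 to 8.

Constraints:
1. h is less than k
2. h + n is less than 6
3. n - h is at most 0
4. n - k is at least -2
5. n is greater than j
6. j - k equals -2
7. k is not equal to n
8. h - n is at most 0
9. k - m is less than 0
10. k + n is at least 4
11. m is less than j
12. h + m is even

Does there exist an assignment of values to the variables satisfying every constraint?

Unsatisfiable

Constraints 1, 3, 5, 9, and 11 give k < m, m < j, j < n, n ≤ h, h < k. Chaining: k < m < j < n ≤ h < k, which forces k < k — impossible.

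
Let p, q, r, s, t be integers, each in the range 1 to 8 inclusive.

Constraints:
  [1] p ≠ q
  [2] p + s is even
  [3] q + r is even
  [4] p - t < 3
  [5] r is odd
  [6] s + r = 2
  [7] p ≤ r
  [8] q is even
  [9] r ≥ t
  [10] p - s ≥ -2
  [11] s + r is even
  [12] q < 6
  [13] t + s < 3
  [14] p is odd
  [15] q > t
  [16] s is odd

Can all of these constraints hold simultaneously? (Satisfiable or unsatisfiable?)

Unsatisfiable

Constraint 8 makes q even and constraint 5 makes r odd, so q + r must be odd. Constraint 3 says q + r is even — contradiction.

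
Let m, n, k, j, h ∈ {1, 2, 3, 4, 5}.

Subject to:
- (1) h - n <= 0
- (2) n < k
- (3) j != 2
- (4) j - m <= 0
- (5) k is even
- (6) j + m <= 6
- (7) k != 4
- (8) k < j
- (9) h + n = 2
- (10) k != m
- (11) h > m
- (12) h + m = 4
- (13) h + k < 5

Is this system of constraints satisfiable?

Unsatisfiable

Constraints 1, 2, 4, 8, and 11 give n < k, k < j, j ≤ m, m < h, h ≤ n. Chaining: n < k < j ≤ m < h ≤ n, which forces n < n — impossible.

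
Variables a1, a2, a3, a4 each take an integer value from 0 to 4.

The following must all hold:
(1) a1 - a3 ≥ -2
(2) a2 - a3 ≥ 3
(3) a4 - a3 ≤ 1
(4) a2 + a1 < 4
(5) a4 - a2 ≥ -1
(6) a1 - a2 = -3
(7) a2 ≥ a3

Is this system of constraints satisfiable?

Unsatisfiable

Constraints 2, 3, and 5 give a4 − a2 ≥ -1, a2 − a3 ≥ 3, a3 − a4 ≥ -1.
Adding all 3 inequalities: the left sides telescope to 0, and the right sides sum to (-1) + 3 + (-1) = 1. So 0 ≥ 1, which is false.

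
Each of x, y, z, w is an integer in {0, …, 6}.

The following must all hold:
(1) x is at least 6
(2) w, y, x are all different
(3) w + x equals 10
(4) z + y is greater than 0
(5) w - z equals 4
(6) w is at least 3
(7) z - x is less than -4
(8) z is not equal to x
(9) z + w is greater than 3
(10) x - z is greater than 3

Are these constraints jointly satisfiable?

Satisfiable

The assignment x = 6, y = 2, z = 0, w = 4 works:
  constraint 3 holds since w + x = 10.
  constraint 4 holds since z + y = 2.
  constraint 5 holds since w - z = 4.
The rest check out directly.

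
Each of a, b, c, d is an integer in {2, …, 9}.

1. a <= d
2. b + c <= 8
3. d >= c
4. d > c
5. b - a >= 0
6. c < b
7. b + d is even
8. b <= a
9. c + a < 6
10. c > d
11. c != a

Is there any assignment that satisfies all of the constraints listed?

Constraints 1, 6, 8, and 10 give b ≤ a, a ≤ d, d < c, c < b. Chaining: b ≤ a ≤ d < c < b, which forces b < b — impossible.

Unsatisfiable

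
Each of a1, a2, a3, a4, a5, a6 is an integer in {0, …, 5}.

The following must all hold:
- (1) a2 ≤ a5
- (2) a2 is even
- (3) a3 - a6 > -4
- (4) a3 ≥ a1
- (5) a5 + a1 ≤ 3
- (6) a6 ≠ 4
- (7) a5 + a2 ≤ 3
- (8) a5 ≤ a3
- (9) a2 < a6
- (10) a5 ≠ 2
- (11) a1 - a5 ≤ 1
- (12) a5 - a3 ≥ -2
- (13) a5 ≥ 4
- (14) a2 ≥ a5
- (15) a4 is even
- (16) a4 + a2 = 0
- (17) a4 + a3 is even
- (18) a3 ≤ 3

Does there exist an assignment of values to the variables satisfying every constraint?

Unsatisfiable

From constraints 8 and 13: a3 ≥ a5 and a5 ≥ 4, so a3 ≥ 4. From constraint 18: a3 ≤ 3. But 3 < 4, so no value of a3 works.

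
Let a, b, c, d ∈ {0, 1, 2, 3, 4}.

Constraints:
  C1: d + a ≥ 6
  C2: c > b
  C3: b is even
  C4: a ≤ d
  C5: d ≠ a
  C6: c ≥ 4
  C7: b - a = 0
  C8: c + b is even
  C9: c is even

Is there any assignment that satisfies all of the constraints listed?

Take a = 2, b = 2, c = 4, d = 4. Then constraint 1: d + a = 6; constraint 3: b = 2 is even; constraint 7: b - a = 0, and every other listed constraint is also met.

Satisfiable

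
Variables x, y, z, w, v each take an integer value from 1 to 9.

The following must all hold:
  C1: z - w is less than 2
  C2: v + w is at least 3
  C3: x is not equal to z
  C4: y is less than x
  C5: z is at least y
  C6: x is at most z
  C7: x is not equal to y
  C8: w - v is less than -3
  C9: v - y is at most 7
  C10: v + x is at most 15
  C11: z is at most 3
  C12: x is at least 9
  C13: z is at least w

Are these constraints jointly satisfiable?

Unsatisfiable

From constraint 12: x ≥ 9. From constraints 6 and 11: x ≤ z and z ≤ 3, so x ≤ 3. But 3 < 9, so no value of x works.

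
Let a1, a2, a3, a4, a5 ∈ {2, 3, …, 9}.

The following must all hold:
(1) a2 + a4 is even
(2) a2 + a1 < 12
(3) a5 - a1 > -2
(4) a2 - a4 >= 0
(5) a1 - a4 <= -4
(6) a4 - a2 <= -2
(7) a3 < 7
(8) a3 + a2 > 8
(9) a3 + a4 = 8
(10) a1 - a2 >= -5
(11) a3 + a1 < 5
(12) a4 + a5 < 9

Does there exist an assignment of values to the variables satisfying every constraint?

Unsatisfiable

Constraints 5, 6, and 10 give a4 − a1 ≥ 4, a1 − a2 ≥ -5, a2 − a4 ≥ 2.
Adding all 3 inequalities: the left sides telescope to 0, and the right sides sum to 4 + (-5) + 2 = 1. So 0 ≥ 1, which is false.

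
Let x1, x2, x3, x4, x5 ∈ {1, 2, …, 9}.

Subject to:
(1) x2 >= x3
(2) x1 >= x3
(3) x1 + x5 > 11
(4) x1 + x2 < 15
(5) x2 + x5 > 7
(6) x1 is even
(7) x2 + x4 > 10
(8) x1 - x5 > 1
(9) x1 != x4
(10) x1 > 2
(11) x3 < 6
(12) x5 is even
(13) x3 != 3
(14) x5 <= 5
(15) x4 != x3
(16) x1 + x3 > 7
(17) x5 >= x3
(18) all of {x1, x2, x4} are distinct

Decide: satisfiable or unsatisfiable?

Satisfiable

Try x1 = 8, x2 = 5, x3 = 1, x4 = 6, x5 = 4.
Check constraint 3: x1 + x5 = 12; constraint 4: x1 + x2 = 13; constraint 5: x2 + x5 = 9. The remaining constraints are straightforward to verify.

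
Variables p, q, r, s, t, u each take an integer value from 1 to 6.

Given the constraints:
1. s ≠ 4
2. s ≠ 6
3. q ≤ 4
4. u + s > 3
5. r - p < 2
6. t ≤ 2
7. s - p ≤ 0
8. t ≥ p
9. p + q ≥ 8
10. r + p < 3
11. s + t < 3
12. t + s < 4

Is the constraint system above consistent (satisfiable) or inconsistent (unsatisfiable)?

Unsatisfiable

From constraints 6 and 8: p ≤ t ≤ 2. From constraint 3: q ≤ 4. Hence p + q ≤ 6. But constraint 9 requires p + q ≥ 8, and 8 > 6. Contradiction.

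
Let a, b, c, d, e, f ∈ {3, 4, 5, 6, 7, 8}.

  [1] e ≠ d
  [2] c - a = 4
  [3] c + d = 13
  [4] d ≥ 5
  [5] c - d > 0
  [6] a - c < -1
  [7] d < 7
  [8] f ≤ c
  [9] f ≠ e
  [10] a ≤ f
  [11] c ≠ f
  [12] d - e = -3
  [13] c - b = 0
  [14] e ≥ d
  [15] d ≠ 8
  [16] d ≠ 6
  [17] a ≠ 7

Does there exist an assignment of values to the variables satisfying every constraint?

Satisfiable

Setting (a, b, c, d, e, f) = (4, 8, 8, 5, 8, 5) satisfies everything: constraint 2: c - a = 4; constraint 3: c + d = 13, and the others follow.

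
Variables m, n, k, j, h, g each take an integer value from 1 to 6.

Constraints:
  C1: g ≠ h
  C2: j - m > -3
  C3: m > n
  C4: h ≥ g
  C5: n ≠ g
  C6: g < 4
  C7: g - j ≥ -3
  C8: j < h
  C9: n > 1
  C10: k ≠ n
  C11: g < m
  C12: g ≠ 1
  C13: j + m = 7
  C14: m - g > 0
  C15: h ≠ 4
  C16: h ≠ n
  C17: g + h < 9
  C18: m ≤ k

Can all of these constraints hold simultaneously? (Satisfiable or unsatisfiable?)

Satisfiable

The assignment m = 4, n = 2, k = 4, j = 3, h = 5, g = 3 works:
  constraint 2 holds since j - m = -1.
  constraint 7 holds since g - j = 0.
The rest check out directly.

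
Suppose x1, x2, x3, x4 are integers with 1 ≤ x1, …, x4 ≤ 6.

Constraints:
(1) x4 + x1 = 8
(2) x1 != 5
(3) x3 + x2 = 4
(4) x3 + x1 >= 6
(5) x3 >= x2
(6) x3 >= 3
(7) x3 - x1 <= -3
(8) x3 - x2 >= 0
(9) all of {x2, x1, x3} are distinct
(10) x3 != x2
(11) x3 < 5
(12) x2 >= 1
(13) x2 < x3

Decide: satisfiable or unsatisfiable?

Try x1 = 6, x2 = 1, x3 = 3, x4 = 2.
Check constraint 1: x4 + x1 = 8; constraint 3: x3 + x2 = 4; constraint 4: x3 + x1 = 9. The remaining constraints are straightforward to verify.

Satisfiable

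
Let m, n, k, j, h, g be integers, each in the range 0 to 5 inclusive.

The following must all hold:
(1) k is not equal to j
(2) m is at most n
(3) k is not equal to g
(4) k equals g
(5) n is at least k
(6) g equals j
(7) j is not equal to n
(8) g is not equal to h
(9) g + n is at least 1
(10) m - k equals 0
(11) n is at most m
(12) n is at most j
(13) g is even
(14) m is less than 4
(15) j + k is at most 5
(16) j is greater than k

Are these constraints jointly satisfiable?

From constraints 4 and 6, k = g = j, so k = j. But constraint 1 says k ≠ j. Contradiction.

Unsatisfiable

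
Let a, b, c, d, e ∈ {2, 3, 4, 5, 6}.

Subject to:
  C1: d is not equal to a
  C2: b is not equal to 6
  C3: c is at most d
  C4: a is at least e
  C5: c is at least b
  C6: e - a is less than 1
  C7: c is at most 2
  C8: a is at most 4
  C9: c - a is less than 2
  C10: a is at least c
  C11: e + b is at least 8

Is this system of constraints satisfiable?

Unsatisfiable

From constraints 4 and 8: e ≤ a ≤ 4. From constraints 5 and 7: b ≤ c ≤ 2. Hence e + b ≤ 6. But constraint 11 requires e + b ≥ 8, and 8 > 6. Contradiction.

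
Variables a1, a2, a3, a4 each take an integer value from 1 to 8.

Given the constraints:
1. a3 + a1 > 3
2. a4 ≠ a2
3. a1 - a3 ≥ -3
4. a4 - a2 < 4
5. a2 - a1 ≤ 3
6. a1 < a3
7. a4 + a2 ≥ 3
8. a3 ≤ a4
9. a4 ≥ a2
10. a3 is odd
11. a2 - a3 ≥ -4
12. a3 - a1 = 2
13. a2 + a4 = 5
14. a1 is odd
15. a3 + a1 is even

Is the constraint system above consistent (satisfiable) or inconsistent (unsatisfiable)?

The assignment a1 = 1, a2 = 1, a3 = 3, a4 = 4 works:
  constraint 1 holds since a3 + a1 = 4.
  constraint 3 holds since a1 - a3 = -2.
The rest check out directly.

Satisfiable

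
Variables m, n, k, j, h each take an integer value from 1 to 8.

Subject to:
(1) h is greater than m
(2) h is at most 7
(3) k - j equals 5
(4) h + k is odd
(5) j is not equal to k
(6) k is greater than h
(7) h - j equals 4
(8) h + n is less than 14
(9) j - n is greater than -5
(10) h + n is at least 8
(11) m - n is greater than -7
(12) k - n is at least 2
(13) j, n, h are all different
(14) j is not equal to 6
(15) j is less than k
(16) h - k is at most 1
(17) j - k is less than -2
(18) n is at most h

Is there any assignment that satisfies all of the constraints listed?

Take m = 1, n = 5, k = 7, j = 2, h = 6. Then constraint 3: k - j = 5; constraint 7: h - j = 4; constraint 8: h + n = 11, and every other listed constraint is also met.

Satisfiable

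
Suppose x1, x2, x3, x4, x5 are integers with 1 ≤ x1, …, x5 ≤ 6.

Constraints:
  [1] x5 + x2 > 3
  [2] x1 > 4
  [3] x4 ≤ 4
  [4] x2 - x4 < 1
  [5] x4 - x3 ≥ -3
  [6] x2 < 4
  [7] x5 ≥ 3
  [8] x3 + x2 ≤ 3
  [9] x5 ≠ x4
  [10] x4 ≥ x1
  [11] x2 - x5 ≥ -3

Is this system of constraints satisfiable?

Unsatisfiable

From constraint 2: x1 ≥ 5. From constraints 3 and 10: x1 ≤ x4 and x4 ≤ 4, so x1 ≤ 4. But 4 < 5, so no value of x1 works.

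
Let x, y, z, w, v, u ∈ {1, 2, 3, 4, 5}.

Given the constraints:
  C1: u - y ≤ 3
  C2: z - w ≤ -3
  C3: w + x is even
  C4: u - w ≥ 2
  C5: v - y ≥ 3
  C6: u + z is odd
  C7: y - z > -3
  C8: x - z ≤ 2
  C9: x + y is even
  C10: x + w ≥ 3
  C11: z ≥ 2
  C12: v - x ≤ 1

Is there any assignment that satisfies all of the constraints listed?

Constraints 1, 2, 4, 5, 8, and 12 give y − u ≥ -3, u − w ≥ 2, w − z ≥ 3, z − x ≥ -2, x − v ≥ -1, v − y ≥ 3.
Adding all 6 inequalities: the left sides telescope to 0, and the right sides sum to (-3) + 2 + 3 + (-2) + (-1) + 3 = 2. So 0 ≥ 2, which is false.

Unsatisfiable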